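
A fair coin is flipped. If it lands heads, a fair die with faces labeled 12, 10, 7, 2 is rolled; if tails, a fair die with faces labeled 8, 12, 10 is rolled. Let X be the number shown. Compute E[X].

E[X | heads] = (12+10+7+2)/4 = 31/4.
E[X | tails] = (8+12+10)/3 = 10.
By the law of total expectation,
E[X] = (1/2)·(31/4) + (1/2)·(10) = 71/8.

71/8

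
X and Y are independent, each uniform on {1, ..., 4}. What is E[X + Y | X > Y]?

5

Outcomes with X > Y: (2,1), (3,1), (3,2), (4,1), (4,2), (4,3), each with probability 1/16.
E[X + Y | X > Y] = (3 + 4 + 5 + 5 + 6 + 7) / 6 = 5.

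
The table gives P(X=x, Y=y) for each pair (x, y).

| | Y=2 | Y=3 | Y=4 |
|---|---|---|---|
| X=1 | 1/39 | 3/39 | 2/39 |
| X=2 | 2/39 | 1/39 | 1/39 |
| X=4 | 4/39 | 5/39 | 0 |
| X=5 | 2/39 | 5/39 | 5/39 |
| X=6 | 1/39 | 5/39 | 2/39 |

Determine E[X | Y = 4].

41/10

P(Y = 4) = 10/39.
Σ X·P over the event = 1·(2/39) + 2·(1/39) + 5·(5/39) + 6·(2/39) = 41/39.
E[X | Y = 4] = (41/39) / (10/39) = 41/10.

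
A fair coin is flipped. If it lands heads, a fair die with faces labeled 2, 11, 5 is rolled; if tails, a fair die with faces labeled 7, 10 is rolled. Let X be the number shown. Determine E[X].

29/4

E[X | heads] = (2+11+5)/3 = 6.
E[X | tails] = (7+10)/2 = 17/2.
By the law of total expectation,
E[X] = (1/2)·(6) + (1/2)·(17/2) = 29/4.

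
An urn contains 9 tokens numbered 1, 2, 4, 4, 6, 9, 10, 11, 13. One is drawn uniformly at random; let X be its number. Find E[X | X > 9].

P(X > 9) = 1/3.
Σ over the event: 10·1/9 + 11·1/9 + 13·1/9 = 34/9.
E[X | X > 9] = (34/9) / (1/3) = 34/3.

34/3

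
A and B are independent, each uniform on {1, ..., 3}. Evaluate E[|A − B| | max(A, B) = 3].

P(max(A, B) = 3) = 5/9.
Summing |A−B|·P(x,y) over outcomes with max(A, B) = 3 gives 2/3.
E[|A − B| | max(A, B) = 3] = (2/3) / (5/9) = 6/5.

6/5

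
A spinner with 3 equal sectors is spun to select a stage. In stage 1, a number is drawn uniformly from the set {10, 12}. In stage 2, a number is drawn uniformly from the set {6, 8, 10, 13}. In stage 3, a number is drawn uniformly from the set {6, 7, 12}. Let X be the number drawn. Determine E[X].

E[X | stage 1] = (10+12)/2 = 11.
E[X | stage 2] = (6+8+10+13)/4 = 37/4.
E[X | stage 3] = (6+7+12)/3 = 25/3.
E[X] = (1/3)·(11) + (1/3)·(37/4) + (1/3)·(25/3) = 343/36.

343/36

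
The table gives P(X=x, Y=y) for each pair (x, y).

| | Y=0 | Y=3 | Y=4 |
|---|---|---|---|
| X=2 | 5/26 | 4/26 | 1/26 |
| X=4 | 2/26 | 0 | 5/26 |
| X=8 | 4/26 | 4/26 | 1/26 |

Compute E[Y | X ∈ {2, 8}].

P(X ∈ {2, 8}) = 19/26.
Summing Y·P(X=x,Y=y) over the conditioning event gives 16/13.
E[Y | X ∈ {2, 8}] = (16/13) / (19/26) = 32/19.

32/19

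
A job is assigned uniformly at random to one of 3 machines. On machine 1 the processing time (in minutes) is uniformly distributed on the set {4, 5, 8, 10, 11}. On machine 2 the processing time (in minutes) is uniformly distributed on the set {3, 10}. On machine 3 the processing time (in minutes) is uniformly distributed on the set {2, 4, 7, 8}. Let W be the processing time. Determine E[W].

E[W | machine 1] = (4+5+8+10+11)/5 = 38/5.
E[W | machine 2] = (3+10)/2 = 13/2.
E[W | machine 3] = (2+4+7+8)/4 = 21/4.
By the law of total expectation,
E[W] = (1/3)·(38/5) + (1/3)·(13/2) + (1/3)·(21/4) = 129/20.

129/20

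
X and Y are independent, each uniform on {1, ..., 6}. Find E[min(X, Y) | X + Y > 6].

P(X + Y > 6) = 7/12.
Summing min(X,Y)·P(x,y) over outcomes with X + Y > 6 gives 23/12.
E[min(X, Y) | X + Y > 6] = (23/12) / (7/12) = 23/7.

23/7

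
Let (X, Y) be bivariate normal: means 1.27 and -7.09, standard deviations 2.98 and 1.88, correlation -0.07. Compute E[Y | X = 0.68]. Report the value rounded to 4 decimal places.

E[Y | X=x] = μ_Y + ρ(σ_Y/σ_X)(x − μ_X) for jointly normal variables.
E[Y | X=0.68] = -7.09 + (-0.07)·(1.88/2.98)·(0.68 − (1.27)) = -7.09 + (-0.044161)·(-0.59) = -7.0639.

-7.0639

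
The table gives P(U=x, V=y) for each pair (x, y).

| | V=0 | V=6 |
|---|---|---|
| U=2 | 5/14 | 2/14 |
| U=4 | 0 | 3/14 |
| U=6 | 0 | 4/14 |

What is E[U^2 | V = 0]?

4

P(V = 0) = 5/14.
Summing U^2·P(U=x,V=y) over the conditioning event gives 10/7.
E[U^2 | V = 0] = (10/7) / (5/14) = 4.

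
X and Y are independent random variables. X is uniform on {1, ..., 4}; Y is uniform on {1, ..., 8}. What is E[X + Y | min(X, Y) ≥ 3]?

9

P(min(X, Y) ≥ 3) = 3/8.
Summing (X+Y)·P(x,y) over outcomes with min(X, Y) ≥ 3 gives 27/8.
E[X + Y | min(X, Y) ≥ 3] = (27/8) / (3/8) = 9.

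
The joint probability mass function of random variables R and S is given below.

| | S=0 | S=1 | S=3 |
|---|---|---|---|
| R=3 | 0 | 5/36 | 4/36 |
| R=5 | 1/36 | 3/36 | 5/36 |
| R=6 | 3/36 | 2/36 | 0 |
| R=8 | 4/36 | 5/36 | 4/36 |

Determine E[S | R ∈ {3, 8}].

17/11

P(R ∈ {3, 8}) = 11/18.
Summing S·P(R=x,S=y) over the conditioning event gives 17/18.
E[S | R ∈ {3, 8}] = (17/18) / (11/18) = 17/11.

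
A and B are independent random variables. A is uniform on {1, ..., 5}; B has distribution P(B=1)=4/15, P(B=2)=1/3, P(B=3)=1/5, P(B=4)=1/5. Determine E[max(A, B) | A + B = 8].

P(A + B = 8) = 2/25.
Summing max(A,B)·P(x,y) over outcomes with A + B = 8 gives 9/25.
E[max(A, B) | A + B = 8] = (9/25) / (2/25) = 9/2.

9/2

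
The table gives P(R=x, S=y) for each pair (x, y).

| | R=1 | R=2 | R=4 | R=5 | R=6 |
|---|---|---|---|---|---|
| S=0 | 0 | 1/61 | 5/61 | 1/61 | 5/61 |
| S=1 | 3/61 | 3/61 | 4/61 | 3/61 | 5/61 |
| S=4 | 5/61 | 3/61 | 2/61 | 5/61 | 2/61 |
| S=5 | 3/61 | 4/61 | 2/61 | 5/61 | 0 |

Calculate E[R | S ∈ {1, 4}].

18/5

P(S ∈ {1, 4}) = 35/61.
Summing R·P(R=x,S=y) over the conditioning event gives 126/61.
E[R | S ∈ {1, 4}] = (126/61) / (35/61) = 18/5.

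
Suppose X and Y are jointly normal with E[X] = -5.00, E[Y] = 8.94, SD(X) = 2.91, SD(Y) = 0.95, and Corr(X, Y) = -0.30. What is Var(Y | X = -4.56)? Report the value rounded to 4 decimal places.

0.8213

The conditional variance in a bivariate normal is σ_Y²(1 − ρ²), independent of x.
Var(Y | X=-4.56) = (0.95)²·(1 − (-0.30)²) = 0.9025·0.91 = 0.8213.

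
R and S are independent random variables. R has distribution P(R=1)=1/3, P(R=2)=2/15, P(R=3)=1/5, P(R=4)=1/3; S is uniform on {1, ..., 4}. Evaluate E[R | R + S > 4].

60/19

P(R + S > 4) = 19/30.
Summing R·P(x,y) over outcomes with R + S > 4 gives 2.
E[R | R + S > 4] = (2) / (19/30) = 60/19.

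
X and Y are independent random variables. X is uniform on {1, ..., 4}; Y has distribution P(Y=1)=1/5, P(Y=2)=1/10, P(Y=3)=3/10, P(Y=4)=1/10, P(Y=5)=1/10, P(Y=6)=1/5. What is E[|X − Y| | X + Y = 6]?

P(X + Y = 6) = 3/20.
Summing |X−Y|·P(x,y) over outcomes with X + Y = 6 gives 1/5.
E[|X − Y| | X + Y = 6] = (1/5) / (3/20) = 4/3.

4/3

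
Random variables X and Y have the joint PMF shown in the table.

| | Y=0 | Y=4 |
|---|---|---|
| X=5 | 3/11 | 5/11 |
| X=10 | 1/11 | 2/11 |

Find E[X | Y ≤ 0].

25/4

P(Y ≤ 0) = 4/11.
Σ X·P over the event = 5·(3/11) + 10·(1/11) = 25/11.
E[X | Y ≤ 0] = (25/11) / (4/11) = 25/4.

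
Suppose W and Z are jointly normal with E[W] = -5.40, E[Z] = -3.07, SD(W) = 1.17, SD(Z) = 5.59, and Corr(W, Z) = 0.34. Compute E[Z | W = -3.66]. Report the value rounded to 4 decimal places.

-0.2435

For a bivariate normal, E[Z | W=x] = μ_Z + ρ·(σ_Z/σ_W)·(x − μ_W).
E[Z | W=-3.66] = -3.07 + (0.34)·(5.59/1.17)·(-3.66 − (-5.40)) = -3.07 + (1.6244)·(1.74) = -0.2435.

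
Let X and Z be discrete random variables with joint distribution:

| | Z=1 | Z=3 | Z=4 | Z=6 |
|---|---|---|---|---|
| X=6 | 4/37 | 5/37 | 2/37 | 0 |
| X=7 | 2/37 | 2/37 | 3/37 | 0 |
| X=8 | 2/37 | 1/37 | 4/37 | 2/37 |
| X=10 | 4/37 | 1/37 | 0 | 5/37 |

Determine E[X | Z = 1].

47/6

P(Z = 1) = 12/37.
Σ X·P over the event = 6·(4/37) + 7·(2/37) + 8·(2/37) + 10·(4/37) = 94/37.
E[X | Z = 1] = (94/37) / (12/37) = 47/6.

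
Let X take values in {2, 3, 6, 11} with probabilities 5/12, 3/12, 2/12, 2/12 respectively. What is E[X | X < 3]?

2

P(X < 3) = 5/12.
Σ over the event: 2·5/12 = 5/6.
E[X | X < 3] = (5/6) / (5/12) = 2.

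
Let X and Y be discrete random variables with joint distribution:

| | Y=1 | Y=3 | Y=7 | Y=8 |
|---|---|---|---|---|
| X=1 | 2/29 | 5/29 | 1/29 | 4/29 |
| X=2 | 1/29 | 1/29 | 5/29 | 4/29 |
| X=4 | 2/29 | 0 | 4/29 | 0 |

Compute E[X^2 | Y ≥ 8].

5/2

P(Y ≥ 8) = 8/29.
Σ X^2·P over the event = 1·(4/29) + 4·(4/29) = 20/29.
E[X^2 | Y ≥ 8] = (20/29) / (8/29) = 5/2.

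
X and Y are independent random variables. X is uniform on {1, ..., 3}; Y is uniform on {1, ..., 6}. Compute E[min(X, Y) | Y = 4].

2

P(Y = 4) = 1/6.
Summing min(X,Y)·P(x,y) over outcomes with Y = 4 gives 1/3.
E[min(X, Y) | Y = 4] = (1/3) / (1/6) = 2.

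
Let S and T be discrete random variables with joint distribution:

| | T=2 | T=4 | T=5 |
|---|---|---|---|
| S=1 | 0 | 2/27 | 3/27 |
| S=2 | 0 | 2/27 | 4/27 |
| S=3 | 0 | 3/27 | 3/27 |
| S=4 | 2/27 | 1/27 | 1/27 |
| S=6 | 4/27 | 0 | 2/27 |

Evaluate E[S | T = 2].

P(T = 2) = 2/9.
Σ S·P over the event = 4·(2/27) + 6·(4/27) = 32/27.
E[S | T = 2] = (32/27) / (2/9) = 16/3.

16/3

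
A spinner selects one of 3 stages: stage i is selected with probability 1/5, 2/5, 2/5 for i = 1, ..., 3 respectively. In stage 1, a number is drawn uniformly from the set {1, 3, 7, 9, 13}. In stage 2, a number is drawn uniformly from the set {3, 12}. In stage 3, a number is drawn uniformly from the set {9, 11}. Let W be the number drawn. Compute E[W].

E[W | stage 1] = (1+3+7+9+13)/5 = 33/5.
E[W | stage 2] = (3+12)/2 = 15/2.
E[W | stage 3] = (9+11)/2 = 10.
By the law of total expectation,
E[W] = (1/5)·(33/5) + (2/5)·(15/2) + (2/5)·(10) = 208/25.

208/25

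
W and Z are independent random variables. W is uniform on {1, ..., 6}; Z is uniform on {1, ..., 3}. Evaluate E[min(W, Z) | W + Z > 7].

8/3

P(W + Z > 7) = 1/6.
Summing min(W,Z)·P(x,y) over outcomes with W + Z > 7 gives 4/9.
E[min(W, Z) | W + Z > 7] = (4/9) / (1/6) = 8/3.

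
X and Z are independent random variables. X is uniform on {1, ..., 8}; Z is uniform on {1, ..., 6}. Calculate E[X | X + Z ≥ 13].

Outcomes with X + Z ≥ 13: (7,6), (8,5), (8,6), each with probability 1/48.
E[X | X + Z ≥ 13] = (7 + 8 + 8) / 3 = 23/3.

23/3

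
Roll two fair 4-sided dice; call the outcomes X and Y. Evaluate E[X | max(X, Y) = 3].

12/5

Outcomes with max(X, Y) = 3: (1,3), (2,3), (3,1), (3,2), (3,3), each with probability 1/16.
E[X | max(X, Y) = 3] = (1 + 2 + 3 + 3 + 3) / 5 = 12/5.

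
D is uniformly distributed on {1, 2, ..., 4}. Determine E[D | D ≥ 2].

Given D ≥ 2, D is equally likely to be any of {2, 3, 4}.
E[D | D ≥ 2] = (2 + 3 + 4) / 3 = 3.

3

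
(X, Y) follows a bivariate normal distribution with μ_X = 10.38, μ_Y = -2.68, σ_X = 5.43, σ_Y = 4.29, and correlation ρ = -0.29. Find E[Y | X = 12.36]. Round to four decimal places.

-3.1336

E[Y | X=x] = μ_Y + ρ(σ_Y/σ_X)(x − μ_X) for jointly normal variables.
E[Y | X=12.36] = -2.68 + (-0.29)·(4.29/5.43)·(12.36 − (10.38)) = -2.68 + (-0.229116)·(1.98) = -3.1336.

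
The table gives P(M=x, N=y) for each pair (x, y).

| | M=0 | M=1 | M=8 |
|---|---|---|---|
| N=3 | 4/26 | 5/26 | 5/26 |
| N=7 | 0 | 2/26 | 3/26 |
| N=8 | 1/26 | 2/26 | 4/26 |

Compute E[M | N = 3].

P(N = 3) = 7/13.
Summing M·P(M=x,N=y) over the conditioning event gives 45/26.
E[M | N = 3] = (45/26) / (7/13) = 45/14.

45/14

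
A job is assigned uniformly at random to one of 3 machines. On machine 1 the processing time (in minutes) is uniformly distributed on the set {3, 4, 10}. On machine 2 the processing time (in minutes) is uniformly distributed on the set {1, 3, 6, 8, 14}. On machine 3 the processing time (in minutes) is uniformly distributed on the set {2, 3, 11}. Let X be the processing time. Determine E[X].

E[X | machine 1] = (3+4+10)/3 = 17/3.
E[X | machine 2] = (1+3+6+8+14)/5 = 32/5.
E[X | machine 3] = (2+3+11)/3 = 16/3.
By the law of total expectation,
E[X] = (1/3)·(17/3) + (1/3)·(32/5) + (1/3)·(16/3) = 29/5.

29/5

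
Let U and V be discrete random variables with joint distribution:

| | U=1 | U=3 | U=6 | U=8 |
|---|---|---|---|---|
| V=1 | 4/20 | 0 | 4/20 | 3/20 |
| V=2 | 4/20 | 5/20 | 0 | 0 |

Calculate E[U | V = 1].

P(V = 1) = 11/20.
Summing U·P(U=x,V=y) over the conditioning event gives 13/5.
E[U | V = 1] = (13/5) / (11/20) = 52/11.

52/11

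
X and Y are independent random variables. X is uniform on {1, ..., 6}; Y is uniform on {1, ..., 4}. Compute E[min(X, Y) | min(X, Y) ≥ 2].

P(min(X, Y) ≥ 2) = 5/8.
Summing min(X,Y)·P(x,y) over outcomes with min(X, Y) ≥ 2 gives 41/24.
E[min(X, Y) | min(X, Y) ≥ 2] = (41/24) / (5/8) = 41/15.

41/15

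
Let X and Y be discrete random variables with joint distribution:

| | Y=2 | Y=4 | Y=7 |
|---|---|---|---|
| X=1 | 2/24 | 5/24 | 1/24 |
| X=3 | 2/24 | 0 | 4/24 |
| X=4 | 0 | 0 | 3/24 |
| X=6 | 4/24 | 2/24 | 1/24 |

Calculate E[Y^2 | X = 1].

P(X = 1) = 1/3.
Σ Y^2·P over the event = 4·(2/24) + 16·(5/24) + 49·(1/24) = 137/24.
E[Y^2 | X = 1] = (137/24) / (1/3) = 137/8.

137/8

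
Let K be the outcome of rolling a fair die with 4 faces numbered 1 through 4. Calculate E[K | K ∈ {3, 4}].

7/2

P(K ∈ {3, 4}) = 1/2.
Σ over the event: 3·1/4 + 4·1/4 = 7/4.
E[K | K ∈ {3, 4}] = (7/4) / (1/2) = 7/2.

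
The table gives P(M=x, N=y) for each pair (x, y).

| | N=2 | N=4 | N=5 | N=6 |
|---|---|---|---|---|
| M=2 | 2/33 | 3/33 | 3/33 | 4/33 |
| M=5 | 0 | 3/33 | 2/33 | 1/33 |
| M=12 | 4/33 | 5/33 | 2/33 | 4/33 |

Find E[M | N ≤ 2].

P(N ≤ 2) = 2/11.
Σ M·P over the event = 2·(2/33) + 12·(4/33) = 52/33.
E[M | N ≤ 2] = (52/33) / (2/11) = 26/3.

26/3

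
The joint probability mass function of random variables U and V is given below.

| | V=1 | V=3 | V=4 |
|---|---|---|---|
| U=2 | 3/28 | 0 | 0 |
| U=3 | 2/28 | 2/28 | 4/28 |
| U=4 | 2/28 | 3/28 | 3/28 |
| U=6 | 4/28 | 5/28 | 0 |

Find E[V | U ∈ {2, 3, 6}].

P(U ∈ {2, 3, 6}) = 5/7.
Σ V·P over the event = 1·(3/28) + 1·(2/28) + 3·(2/28) + 4·(4/28) + 1·(4/28) + 3·(5/28) = 23/14.
E[V | U ∈ {2, 3, 6}] = (23/14) / (5/7) = 23/10.

23/10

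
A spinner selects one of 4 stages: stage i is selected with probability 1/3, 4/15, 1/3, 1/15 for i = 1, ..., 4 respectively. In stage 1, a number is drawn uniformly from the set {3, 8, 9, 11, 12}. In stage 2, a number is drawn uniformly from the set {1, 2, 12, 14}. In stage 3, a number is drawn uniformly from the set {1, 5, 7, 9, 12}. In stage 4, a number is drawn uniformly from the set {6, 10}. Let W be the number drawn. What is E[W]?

38/5

E[W | stage 1] = (3+8+9+11+12)/5 = 43/5.
E[W | stage 2] = (1+2+12+14)/4 = 29/4.
E[W | stage 3] = (1+5+7+9+12)/5 = 34/5.
E[W | stage 4] = (6+10)/2 = 8.
By the law of total expectation,
E[W] = (1/3)·(43/5) + (4/15)·(29/4) + (1/3)·(34/5) + (1/15)·(8) = 38/5.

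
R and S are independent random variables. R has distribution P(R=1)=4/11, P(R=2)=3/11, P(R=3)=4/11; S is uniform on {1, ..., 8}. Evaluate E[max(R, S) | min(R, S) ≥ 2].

P(min(R, S) ≥ 2) = 49/88.
Summing max(R,S)·P(x,y) over outcomes with min(R, S) ≥ 2 gives 249/88.
E[max(R, S) | min(R, S) ≥ 2] = (249/88) / (49/88) = 249/49.

249/49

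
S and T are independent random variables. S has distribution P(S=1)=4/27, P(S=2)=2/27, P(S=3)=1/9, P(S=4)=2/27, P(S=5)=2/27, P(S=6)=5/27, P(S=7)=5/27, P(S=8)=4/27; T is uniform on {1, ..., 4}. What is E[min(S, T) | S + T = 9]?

P(S + T = 9) = 4/27.
Summing min(S,T)·P(x,y) over outcomes with S + T = 9 gives 37/108.
E[min(S, T) | S + T = 9] = (37/108) / (4/27) = 37/16.

37/16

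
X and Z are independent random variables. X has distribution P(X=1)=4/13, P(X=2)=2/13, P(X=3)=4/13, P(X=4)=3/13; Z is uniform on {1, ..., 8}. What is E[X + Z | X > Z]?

96/19

P(X > Z) = 19/104.
Summing (X+Z)·P(x,y) over outcomes with X > Z gives 12/13.
E[X + Z | X > Z] = (12/13) / (19/104) = 96/19.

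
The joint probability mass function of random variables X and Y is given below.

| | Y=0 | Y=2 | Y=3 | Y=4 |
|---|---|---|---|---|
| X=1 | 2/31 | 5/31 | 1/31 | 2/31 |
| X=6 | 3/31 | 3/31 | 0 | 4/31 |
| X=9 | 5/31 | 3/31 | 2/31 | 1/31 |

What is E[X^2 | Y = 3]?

163/3

P(Y = 3) = 3/31.
Σ X^2·P over the event = 1·(1/31) + 81·(2/31) = 163/31.
E[X^2 | Y = 3] = (163/31) / (3/31) = 163/3.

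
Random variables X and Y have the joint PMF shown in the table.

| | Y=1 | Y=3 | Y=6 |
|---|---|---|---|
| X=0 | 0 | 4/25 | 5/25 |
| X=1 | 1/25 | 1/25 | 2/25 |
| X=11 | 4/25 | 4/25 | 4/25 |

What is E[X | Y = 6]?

P(Y = 6) = 11/25.
Σ X·P over the event = 0·(5/25) + 1·(2/25) + 11·(4/25) = 46/25.
E[X | Y = 6] = (46/25) / (11/25) = 46/11.

46/11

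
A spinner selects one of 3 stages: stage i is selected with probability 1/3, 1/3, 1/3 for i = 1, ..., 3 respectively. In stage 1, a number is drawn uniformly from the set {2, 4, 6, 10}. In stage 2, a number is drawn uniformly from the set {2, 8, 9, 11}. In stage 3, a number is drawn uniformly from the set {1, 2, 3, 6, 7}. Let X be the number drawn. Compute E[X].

28/5

E[X | stage 1] = (2+4+6+10)/4 = 11/2.
E[X | stage 2] = (2+8+9+11)/4 = 15/2.
E[X | stage 3] = (1+2+3+6+7)/5 = 19/5.
E[X] = (1/3)·(11/2) + (1/3)·(15/2) + (1/3)·(19/5) = 28/5.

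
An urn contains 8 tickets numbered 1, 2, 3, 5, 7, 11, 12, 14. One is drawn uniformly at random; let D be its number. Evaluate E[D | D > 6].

11

P(D > 6) = 1/2.
Σ over the event: 7·1/8 + 11·1/8 + 12·1/8 + 14·1/8 = 11/2.
E[D | D > 6] = (11/2) / (1/2) = 11.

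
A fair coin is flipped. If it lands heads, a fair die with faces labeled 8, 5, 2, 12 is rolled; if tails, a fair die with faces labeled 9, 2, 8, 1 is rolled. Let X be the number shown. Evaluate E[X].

47/8

E[X | heads] = (8+5+2+12)/4 = 27/4.
E[X | tails] = (9+2+8+1)/4 = 5.
By the law of total expectation,
E[X] = (1/2)·(27/4) + (1/2)·(5) = 47/8.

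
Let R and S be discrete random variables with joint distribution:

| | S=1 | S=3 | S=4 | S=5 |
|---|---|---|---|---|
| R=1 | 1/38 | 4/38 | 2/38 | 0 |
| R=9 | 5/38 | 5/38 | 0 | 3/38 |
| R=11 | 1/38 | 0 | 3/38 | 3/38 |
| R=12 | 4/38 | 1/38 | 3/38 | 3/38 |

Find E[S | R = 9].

P(R = 9) = 13/38.
Summing S·P(R=x,S=y) over the conditioning event gives 35/38.
E[S | R = 9] = (35/38) / (13/38) = 35/13.

35/13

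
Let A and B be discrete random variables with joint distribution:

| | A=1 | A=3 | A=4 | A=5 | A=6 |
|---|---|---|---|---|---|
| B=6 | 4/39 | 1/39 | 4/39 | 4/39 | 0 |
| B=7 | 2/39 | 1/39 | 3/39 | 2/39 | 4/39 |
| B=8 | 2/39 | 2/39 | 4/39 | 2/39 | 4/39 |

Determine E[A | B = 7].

P(B = 7) = 4/13.
Σ A·P over the event = 1·(2/39) + 3·(1/39) + 4·(3/39) + 5·(2/39) + 6·(4/39) = 17/13.
E[A | B = 7] = (17/13) / (4/13) = 17/4.

17/4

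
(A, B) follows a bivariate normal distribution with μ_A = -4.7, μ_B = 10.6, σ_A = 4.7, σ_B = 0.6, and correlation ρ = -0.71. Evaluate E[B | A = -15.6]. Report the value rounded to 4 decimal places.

The regression of B on A has slope ρ·σ_B/σ_A and passes through (μ_A, μ_B).
E[B | A=-15.6] = 10.6 + (-0.71)·(0.6/4.7)·(-15.6 − (-4.7)) = 10.6 + (-0.090638)·(-10.9) = 11.5880.

11.5880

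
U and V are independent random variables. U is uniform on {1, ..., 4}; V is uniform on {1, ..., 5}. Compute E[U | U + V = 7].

Outcomes with U + V = 7: (2,5), (3,4), (4,3), each with probability 1/20.
E[U | U + V = 7] = (2 + 3 + 4) / 3 = 3.

3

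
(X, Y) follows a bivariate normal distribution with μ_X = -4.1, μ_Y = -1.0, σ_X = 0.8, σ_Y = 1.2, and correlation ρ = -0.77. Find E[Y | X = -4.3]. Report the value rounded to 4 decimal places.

The regression of Y on X has slope ρ·σ_Y/σ_X and passes through (μ_X, μ_Y).
E[Y | X=-4.3] = -1.0 + (-0.77)·(1.2/0.8)·(-4.3 − (-4.1)) = -1.0 + (-1.155)·(-0.2) = -0.7690.

-0.7690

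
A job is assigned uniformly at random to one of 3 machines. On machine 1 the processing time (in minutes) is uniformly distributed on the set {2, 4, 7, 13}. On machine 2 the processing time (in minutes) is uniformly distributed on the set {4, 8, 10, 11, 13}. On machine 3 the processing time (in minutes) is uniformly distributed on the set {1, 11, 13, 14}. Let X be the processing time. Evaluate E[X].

509/60

E[X | machine 1] = (2+4+7+13)/4 = 13/2.
E[X | machine 2] = (4+8+10+11+13)/5 = 46/5.
E[X | machine 3] = (1+11+13+14)/4 = 39/4.
By the law of total expectation,
E[X] = (1/3)·(13/2) + (1/3)·(46/5) + (1/3)·(39/4) = 509/60.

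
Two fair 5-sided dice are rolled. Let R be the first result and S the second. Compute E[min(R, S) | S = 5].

Outcomes with S = 5: (1,5), (2,5), (3,5), (4,5), (5,5), each with probability 1/25.
E[min(R, S) | S = 5] = (1 + 2 + 3 + 4 + 5) / 5 = 3.

3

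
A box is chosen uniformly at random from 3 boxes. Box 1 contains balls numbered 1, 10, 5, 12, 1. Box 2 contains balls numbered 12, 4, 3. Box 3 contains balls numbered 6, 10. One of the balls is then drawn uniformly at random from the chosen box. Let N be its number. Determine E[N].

302/45

E[N | box 1] = (1+10+5+12+1)/5 = 29/5.
E[N | box 2] = (12+4+3)/3 = 19/3.
E[N | box 3] = (6+10)/2 = 8.
E[N] = (1/3)·(29/5) + (1/3)·(19/3) + (1/3)·(8) = 302/45.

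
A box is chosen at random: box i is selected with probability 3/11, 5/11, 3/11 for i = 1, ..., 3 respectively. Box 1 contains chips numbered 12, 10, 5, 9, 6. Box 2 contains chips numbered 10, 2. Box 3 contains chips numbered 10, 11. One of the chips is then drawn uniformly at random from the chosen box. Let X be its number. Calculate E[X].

867/110

E[X | box 1] = (12+10+5+9+6)/5 = 42/5.
E[X | box 2] = (10+2)/2 = 6.
E[X | box 3] = (10+11)/2 = 21/2.
E[X] = (3/11)·(42/5) + (5/11)·(6) + (3/11)·(21/2) = 867/110.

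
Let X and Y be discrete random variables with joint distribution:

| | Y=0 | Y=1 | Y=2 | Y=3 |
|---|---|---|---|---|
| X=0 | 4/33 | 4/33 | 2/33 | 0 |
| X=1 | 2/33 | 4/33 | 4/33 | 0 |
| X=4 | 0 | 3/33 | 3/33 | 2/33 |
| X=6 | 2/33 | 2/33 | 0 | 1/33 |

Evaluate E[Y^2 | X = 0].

6/5

P(X = 0) = 10/33.
Σ Y^2·P over the event = 0·(4/33) + 1·(4/33) + 4·(2/33) = 4/11.
E[Y^2 | X = 0] = (4/11) / (10/33) = 6/5.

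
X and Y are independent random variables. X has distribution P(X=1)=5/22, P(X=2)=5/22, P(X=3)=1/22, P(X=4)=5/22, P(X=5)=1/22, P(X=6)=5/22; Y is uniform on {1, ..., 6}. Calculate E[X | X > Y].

82/17

P(X > Y) = 17/44.
Summing X·P(x,y) over outcomes with X > Y gives 41/22.
E[X | X > Y] = (41/22) / (17/44) = 82/17.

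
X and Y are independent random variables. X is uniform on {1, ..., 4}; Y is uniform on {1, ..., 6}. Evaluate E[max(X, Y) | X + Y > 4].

9/2

P(X + Y > 4) = 3/4.
Summing max(X,Y)·P(x,y) over outcomes with X + Y > 4 gives 27/8.
E[max(X, Y) | X + Y > 4] = (27/8) / (3/4) = 9/2.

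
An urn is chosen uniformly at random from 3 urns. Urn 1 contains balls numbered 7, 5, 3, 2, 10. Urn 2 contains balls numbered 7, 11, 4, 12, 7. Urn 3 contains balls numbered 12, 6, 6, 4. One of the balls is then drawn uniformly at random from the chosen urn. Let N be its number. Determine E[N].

E[N | urn 1] = (7+5+3+2+10)/5 = 27/5.
E[N | urn 2] = (7+11+4+12+7)/5 = 41/5.
E[N | urn 3] = (12+6+6+4)/4 = 7.
By the law of total expectation,
E[N] = (1/3)·(27/5) + (1/3)·(41/5) + (1/3)·(7) = 103/15.

103/15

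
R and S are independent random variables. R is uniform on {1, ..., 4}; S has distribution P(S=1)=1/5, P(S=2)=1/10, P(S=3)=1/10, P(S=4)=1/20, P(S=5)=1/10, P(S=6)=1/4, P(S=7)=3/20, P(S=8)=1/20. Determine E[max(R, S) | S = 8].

P(S = 8) = 1/20.
Summing max(R,S)·P(x,y) over outcomes with S = 8 gives 2/5.
E[max(R, S) | S = 8] = (2/5) / (1/20) = 8.

8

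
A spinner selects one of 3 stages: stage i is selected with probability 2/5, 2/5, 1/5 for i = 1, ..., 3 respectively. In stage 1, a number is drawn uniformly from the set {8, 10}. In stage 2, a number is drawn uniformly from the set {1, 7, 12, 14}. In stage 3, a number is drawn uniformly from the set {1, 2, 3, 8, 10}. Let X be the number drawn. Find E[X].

199/25

E[X | stage 1] = (8+10)/2 = 9.
E[X | stage 2] = (1+7+12+14)/4 = 17/2.
E[X | stage 3] = (1+2+3+8+10)/5 = 24/5.
E[X] = (2/5)·(9) + (2/5)·(17/2) + (1/5)·(24/5) = 199/25.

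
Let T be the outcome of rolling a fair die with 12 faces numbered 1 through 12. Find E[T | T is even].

Given T is even, T is equally likely to be any of {2, 4, 6, 8, 10, 12}.
E[T | T is even] = (2 + 4 + 6 + 8 + 10 + 12) / 6 = 7.

7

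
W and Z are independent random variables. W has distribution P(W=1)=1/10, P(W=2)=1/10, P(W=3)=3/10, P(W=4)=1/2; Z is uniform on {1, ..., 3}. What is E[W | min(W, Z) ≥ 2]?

31/9

P(min(W, Z) ≥ 2) = 3/5.
Summing W·P(x,y) over outcomes with min(W, Z) ≥ 2 gives 31/15.
E[W | min(W, Z) ≥ 2] = (31/15) / (3/5) = 31/9.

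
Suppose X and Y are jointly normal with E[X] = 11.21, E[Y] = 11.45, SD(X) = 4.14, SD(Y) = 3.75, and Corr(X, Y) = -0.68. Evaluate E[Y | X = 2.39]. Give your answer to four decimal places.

16.8826

For a bivariate normal, E[Y | X=x] = μ_Y + ρ·(σ_Y/σ_X)·(x − μ_X).
E[Y | X=2.39] = 11.45 + (-0.68)·(3.75/4.14)·(2.39 − (11.21)) = 11.45 + (-0.61594)·(-8.82) = 16.8826.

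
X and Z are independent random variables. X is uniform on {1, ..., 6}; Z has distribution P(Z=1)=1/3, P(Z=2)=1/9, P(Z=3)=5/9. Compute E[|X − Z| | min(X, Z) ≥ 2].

3/2

P(min(X, Z) ≥ 2) = 5/9.
Summing |X−Z|·P(x,y) over outcomes with min(X, Z) ≥ 2 gives 5/6.
E[|X − Z| | min(X, Z) ≥ 2] = (5/6) / (5/9) = 3/2.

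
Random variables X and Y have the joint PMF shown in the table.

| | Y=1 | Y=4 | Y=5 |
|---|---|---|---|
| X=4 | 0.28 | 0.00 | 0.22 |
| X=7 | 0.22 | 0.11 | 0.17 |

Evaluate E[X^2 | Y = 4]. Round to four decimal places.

49.0000

P(Y = 4) = 0.11.
Σ X^2·P over the event = 49·(0.11) = 5.39.
E[X^2 | Y = 4] = (5.39) / (0.11) = 49.0000.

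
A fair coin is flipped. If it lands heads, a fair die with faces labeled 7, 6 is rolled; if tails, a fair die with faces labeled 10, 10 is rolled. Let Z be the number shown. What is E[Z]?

E[Z | heads] = (7+6)/2 = 13/2.
E[Z | tails] = (10+10)/2 = 10.
E[Z] = (1/2)·(13/2) + (1/2)·(10) = 33/4.

33/4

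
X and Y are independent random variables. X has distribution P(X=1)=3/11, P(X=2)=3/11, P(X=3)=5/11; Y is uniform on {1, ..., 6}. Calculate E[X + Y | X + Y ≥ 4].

117/19

P(X + Y ≥ 4) = 19/22.
Summing (X+Y)·P(x,y) over outcomes with X + Y ≥ 4 gives 117/22.
E[X + Y | X + Y ≥ 4] = (117/22) / (19/22) = 117/19.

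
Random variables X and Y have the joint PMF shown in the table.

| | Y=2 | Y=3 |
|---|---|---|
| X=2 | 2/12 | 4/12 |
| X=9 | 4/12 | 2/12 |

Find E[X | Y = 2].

20/3

P(Y = 2) = 1/2.
Σ X·P over the event = 2·(2/12) + 9·(4/12) = 10/3.
E[X | Y = 2] = (10/3) / (1/2) = 20/3.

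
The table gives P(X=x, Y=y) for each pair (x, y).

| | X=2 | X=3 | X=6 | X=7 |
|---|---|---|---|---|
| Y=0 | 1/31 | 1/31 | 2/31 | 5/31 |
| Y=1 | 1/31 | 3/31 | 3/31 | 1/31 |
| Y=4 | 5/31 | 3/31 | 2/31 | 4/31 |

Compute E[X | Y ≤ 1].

88/17

P(Y ≤ 1) = 17/31.
Σ X·P over the event = 2·(1/31) + 2·(1/31) + 3·(1/31) + 3·(3/31) + 6·(2/31) + 6·(3/31) + 7·(5/31) + 7·(1/31) = 88/31.
E[X | Y ≤ 1] = (88/31) / (17/31) = 88/17.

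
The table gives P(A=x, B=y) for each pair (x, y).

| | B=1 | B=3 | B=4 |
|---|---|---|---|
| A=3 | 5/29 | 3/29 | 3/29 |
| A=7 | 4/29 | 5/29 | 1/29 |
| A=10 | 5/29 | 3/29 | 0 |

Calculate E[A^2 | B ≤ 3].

P(B ≤ 3) = 25/29.
Σ A^2·P over the event = 9·(5/29) + 9·(3/29) + 49·(4/29) + 49·(5/29) + 100·(5/29) + 100·(3/29) = 1313/29.
E[A^2 | B ≤ 3] = (1313/29) / (25/29) = 1313/25.

1313/25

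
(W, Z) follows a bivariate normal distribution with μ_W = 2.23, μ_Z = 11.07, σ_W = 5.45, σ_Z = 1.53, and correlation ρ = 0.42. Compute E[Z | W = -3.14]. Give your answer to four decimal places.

10.4368

E[Z | W=x] = μ_Z + ρ(σ_Z/σ_W)(x − μ_W) for jointly normal variables.
E[Z | W=-3.14] = 11.07 + (0.42)·(1.53/5.45)·(-3.14 − (2.23)) = 11.07 + (0.11791)·(-5.37) = 10.4368.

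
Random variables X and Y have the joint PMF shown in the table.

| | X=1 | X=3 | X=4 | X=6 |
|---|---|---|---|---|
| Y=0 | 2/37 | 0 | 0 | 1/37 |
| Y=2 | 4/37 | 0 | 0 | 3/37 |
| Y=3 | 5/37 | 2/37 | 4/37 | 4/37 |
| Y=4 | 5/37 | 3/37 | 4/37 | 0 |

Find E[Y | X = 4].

P(X = 4) = 8/37.
Σ Y·P over the event = 3·(4/37) + 4·(4/37) = 28/37.
E[Y | X = 4] = (28/37) / (8/37) = 7/2.

7/2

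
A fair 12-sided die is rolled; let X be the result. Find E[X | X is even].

7

Given X is even, X is equally likely to be any of {2, 4, 6, 8, 10, 12}.
E[X | X is even] = (2 + 4 + 6 + 8 + 10 + 12) / 6 = 7.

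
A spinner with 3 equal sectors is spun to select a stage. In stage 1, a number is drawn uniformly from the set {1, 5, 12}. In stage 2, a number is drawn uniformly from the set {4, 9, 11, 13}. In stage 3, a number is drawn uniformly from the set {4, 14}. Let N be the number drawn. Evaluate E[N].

97/12

E[N | stage 1] = (1+5+12)/3 = 6.
E[N | stage 2] = (4+9+11+13)/4 = 37/4.
E[N | stage 3] = (4+14)/2 = 9.
E[N] = (1/3)·(6) + (1/3)·(37/4) + (1/3)·(9) = 97/12.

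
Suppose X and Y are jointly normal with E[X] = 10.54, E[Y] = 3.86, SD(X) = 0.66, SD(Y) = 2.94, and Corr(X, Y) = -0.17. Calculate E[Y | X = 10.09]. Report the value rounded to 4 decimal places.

The regression of Y on X has slope ρ·σ_Y/σ_X and passes through (μ_X, μ_Y).
E[Y | X=10.09] = 3.86 + (-0.17)·(2.94/0.66)·(10.09 − (10.54)) = 3.86 + (-0.75727)·(-0.45) = 4.2008.

4.2008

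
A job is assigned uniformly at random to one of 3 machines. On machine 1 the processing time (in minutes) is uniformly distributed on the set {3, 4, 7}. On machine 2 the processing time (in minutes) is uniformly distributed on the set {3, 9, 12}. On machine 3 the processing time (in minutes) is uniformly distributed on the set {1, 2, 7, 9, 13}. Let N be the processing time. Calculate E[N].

E[N | machine 1] = (3+4+7)/3 = 14/3.
E[N | machine 2] = (3+9+12)/3 = 8.
E[N | machine 3] = (1+2+7+9+13)/5 = 32/5.
E[N] = (1/3)·(14/3) + (1/3)·(8) + (1/3)·(32/5) = 286/45.

286/45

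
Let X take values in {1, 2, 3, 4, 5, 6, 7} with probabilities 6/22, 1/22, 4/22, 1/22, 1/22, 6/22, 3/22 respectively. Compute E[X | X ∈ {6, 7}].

19/3

P(X ∈ {6, 7}) = 9/22.
Σ over the event: 6·3/11 + 7·3/22 = 57/22.
E[X | X ∈ {6, 7}] = (57/22) / (9/22) = 19/3.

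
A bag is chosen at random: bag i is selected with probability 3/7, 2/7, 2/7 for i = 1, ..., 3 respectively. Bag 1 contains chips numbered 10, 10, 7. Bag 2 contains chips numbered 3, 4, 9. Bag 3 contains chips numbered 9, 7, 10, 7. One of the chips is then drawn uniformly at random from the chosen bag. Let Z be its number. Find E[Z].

325/42

E[Z | bag 1] = (10+10+7)/3 = 9.
E[Z | bag 2] = (3+4+9)/3 = 16/3.
E[Z | bag 3] = (9+7+10+7)/4 = 33/4.
By the law of total expectation,
E[Z] = (3/7)·(9) + (2/7)·(16/3) + (2/7)·(33/4) = 325/42.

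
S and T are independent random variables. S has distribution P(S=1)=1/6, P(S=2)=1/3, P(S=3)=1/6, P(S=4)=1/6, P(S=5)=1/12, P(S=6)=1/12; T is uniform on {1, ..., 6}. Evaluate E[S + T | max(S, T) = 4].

P(max(S, T) = 4) = 2/9.
Summing (S+T)·P(x,y) over outcomes with max(S, T) = 4 gives 25/18.
E[S + T | max(S, T) = 4] = (25/18) / (2/9) = 25/4.

25/4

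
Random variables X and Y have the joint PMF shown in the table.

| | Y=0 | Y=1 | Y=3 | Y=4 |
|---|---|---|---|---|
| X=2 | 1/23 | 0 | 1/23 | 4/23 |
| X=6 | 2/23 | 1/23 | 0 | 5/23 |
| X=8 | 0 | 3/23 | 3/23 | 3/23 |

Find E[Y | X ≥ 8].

P(X ≥ 8) = 9/23.
Σ Y·P over the event = 1·(3/23) + 3·(3/23) + 4·(3/23) = 24/23.
E[Y | X ≥ 8] = (24/23) / (9/23) = 8/3.

8/3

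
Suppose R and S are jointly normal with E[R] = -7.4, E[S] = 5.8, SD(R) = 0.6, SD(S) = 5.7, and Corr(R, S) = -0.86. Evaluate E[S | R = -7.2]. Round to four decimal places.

4.1660

E[S | R=x] = μ_S + ρ(σ_S/σ_R)(x − μ_R) for jointly normal variables.
E[S | R=-7.2] = 5.8 + (-0.86)·(5.7/0.6)·(-7.2 − (-7.4)) = 5.8 + (-8.17)·(0.2) = 4.1660.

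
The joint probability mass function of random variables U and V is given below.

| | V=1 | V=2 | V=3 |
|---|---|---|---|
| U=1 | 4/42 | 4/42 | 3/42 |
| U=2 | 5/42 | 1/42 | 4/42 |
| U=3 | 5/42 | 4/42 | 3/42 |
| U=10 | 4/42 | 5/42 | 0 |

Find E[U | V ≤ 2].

137/32

P(V ≤ 2) = 16/21.
Summing U·P(U=x,V=y) over the conditioning event gives 137/42.
E[U | V ≤ 2] = (137/42) / (16/21) = 137/32.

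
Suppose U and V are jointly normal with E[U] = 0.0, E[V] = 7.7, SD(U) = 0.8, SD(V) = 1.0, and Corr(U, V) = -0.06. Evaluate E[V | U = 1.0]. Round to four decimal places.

7.6250

The regression of V on U has slope ρ·σ_V/σ_U and passes through (μ_U, μ_V).
E[V | U=1.0] = 7.7 + (-0.06)·(1.0/0.8)·(1.0 − (0.0)) = 7.7 + (-0.075)·(1) = 7.6250.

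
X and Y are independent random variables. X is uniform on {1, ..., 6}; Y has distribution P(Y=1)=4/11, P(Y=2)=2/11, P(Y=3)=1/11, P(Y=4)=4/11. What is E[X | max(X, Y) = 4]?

P(max(X, Y) = 4) = 23/66.
Summing X·P(x,y) over outcomes with max(X, Y) = 4 gives 34/33.
E[X | max(X, Y) = 4] = (34/33) / (23/66) = 68/23.

68/23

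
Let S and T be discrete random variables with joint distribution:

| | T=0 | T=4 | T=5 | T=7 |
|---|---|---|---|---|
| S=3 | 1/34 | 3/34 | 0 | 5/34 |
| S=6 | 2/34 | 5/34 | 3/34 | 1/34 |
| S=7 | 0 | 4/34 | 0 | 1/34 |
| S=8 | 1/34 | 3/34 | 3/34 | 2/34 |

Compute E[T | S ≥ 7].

32/7

P(S ≥ 7) = 7/17.
Σ T·P over the event = 4·(4/34) + 7·(1/34) + 0·(1/34) + 4·(3/34) + 5·(3/34) + 7·(2/34) = 32/17.
E[T | S ≥ 7] = (32/17) / (7/17) = 32/7.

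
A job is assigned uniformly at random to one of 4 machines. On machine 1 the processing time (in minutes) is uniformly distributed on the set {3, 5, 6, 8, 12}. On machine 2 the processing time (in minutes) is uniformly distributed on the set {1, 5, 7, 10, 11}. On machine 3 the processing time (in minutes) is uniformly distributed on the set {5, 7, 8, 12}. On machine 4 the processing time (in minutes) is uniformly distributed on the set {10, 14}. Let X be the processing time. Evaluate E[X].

42/5

E[X | machine 1] = (3+5+6+8+12)/5 = 34/5.
E[X | machine 2] = (1+5+7+10+11)/5 = 34/5.
E[X | machine 3] = (5+7+8+12)/4 = 8.
E[X | machine 4] = (10+14)/2 = 12.
E[X] = (1/4)·(34/5) + (1/4)·(34/5) + (1/4)·(8) + (1/4)·(12) = 42/5.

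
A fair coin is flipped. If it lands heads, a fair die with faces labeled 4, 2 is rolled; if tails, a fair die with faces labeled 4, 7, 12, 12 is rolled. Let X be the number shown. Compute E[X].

47/8

E[X | heads] = (4+2)/2 = 3.
E[X | tails] = (4+7+12+12)/4 = 35/4.
E[X] = (1/2)·(3) + (1/2)·(35/4) = 47/8.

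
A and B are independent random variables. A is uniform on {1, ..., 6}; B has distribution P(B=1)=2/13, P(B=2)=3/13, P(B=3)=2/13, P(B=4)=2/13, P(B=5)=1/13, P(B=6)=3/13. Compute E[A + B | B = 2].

P(B = 2) = 3/13.
Summing (A+B)·P(x,y) over outcomes with B = 2 gives 33/26.
E[A + B | B = 2] = (33/26) / (3/13) = 11/2.

11/2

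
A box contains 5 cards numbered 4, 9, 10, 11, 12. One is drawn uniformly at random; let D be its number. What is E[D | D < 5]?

P(D < 5) = 1/5.
Σ over the event: 4·1/5 = 4/5.
E[D | D < 5] = (4/5) / (1/5) = 4.

4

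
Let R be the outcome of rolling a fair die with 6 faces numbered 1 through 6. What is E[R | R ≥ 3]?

9/2

Given R ≥ 3, R is equally likely to be any of {3, 4, 5, 6}.
E[R | R ≥ 3] = (3 + 4 + 5 + 6) / 4 = 9/2.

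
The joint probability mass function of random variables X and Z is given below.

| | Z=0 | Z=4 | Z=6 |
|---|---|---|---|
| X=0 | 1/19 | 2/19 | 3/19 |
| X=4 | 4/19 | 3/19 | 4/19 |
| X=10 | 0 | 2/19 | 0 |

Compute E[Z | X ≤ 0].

P(X ≤ 0) = 6/19.
Σ Z·P over the event = 0·(1/19) + 4·(2/19) + 6·(3/19) = 26/19.
E[Z | X ≤ 0] = (26/19) / (6/19) = 13/3.

13/3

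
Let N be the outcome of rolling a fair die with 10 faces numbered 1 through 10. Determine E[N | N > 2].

13/2

Given N > 2, N is equally likely to be any of {3, 4, 5, 6, 7, 8, 9, 10}.
E[N | N > 2] = (3 + 4 + 5 + 6 + 7 + 8 + 9 + 10) / 8 = 13/2.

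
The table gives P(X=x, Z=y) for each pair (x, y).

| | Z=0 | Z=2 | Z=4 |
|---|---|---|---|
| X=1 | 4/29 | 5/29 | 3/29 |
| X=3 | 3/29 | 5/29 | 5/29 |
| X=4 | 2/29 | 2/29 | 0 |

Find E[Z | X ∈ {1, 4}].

13/8

P(X ∈ {1, 4}) = 16/29.
Σ Z·P over the event = 0·(4/29) + 2·(5/29) + 4·(3/29) + 0·(2/29) + 2·(2/29) = 26/29.
E[Z | X ∈ {1, 4}] = (26/29) / (16/29) = 13/8.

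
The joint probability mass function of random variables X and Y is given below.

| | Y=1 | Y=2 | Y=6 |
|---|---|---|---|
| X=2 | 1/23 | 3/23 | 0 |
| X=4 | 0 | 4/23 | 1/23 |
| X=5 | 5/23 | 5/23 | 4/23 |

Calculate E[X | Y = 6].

24/5

P(Y = 6) = 5/23.
Summing X·P(X=x,Y=y) over the conditioning event gives 24/23.
E[X | Y = 6] = (24/23) / (5/23) = 24/5.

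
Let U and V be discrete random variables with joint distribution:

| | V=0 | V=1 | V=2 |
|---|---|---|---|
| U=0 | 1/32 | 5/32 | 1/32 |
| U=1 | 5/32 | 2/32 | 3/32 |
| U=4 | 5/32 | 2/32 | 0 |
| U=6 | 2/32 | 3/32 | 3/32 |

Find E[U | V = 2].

3

P(V = 2) = 7/32.
Σ U·P over the event = 0·(1/32) + 1·(3/32) + 6·(3/32) = 21/32.
E[U | V = 2] = (21/32) / (7/32) = 3.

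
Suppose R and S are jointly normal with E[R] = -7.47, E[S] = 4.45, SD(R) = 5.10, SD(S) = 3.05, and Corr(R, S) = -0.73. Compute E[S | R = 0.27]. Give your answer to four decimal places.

1.0710

E[S | R=x] = μ_S + ρ(σ_S/σ_R)(x − μ_R) for jointly normal variables.
E[S | R=0.27] = 4.45 + (-0.73)·(3.05/5.10)·(0.27 − (-7.47)) = 4.45 + (-0.436569)·(7.74) = 1.0710.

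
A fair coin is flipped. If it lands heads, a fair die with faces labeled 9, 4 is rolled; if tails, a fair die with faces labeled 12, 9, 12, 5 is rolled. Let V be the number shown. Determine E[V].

8

E[V | heads] = (9+4)/2 = 13/2.
E[V | tails] = (12+9+12+5)/4 = 19/2.
E[V] = (1/2)·(13/2) + (1/2)·(19/2) = 8.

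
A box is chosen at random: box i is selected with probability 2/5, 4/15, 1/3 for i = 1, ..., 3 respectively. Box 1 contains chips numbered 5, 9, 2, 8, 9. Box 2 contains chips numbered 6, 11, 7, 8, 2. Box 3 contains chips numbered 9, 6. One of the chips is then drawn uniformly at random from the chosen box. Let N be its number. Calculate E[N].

1043/150

E[N | box 1] = (5+9+2+8+9)/5 = 33/5.
E[N | box 2] = (6+11+7+8+2)/5 = 34/5.
E[N | box 3] = (9+6)/2 = 15/2.
By the law of total expectation,
E[N] = (2/5)·(33/5) + (4/15)·(34/5) + (1/3)·(15/2) = 1043/150.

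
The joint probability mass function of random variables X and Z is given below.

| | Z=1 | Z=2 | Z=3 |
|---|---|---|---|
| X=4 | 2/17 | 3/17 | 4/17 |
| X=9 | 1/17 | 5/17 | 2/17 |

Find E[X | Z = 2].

57/8

P(Z = 2) = 8/17.
Σ X·P over the event = 4·(3/17) + 9·(5/17) = 57/17.
E[X | Z = 2] = (57/17) / (8/17) = 57/8.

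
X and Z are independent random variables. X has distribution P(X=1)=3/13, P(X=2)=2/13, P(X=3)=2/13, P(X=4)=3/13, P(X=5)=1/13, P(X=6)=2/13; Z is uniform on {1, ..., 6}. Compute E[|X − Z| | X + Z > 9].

P(X + Z > 9) = 11/78.
Summing |X−Z|·P(x,y) over outcomes with X + Z > 9 gives 1/6.
E[|X − Z| | X + Z > 9] = (1/6) / (11/78) = 13/11.

13/11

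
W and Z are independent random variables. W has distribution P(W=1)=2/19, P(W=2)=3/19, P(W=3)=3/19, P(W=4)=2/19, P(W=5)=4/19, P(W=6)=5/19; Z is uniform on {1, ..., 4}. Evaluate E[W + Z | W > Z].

362/51

P(W > Z) = 51/76.
Summing (W+Z)·P(x,y) over outcomes with W > Z gives 181/38.
E[W + Z | W > Z] = (181/38) / (51/76) = 362/51.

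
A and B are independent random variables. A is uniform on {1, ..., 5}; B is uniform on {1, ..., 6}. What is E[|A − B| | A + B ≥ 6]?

41/20

P(A + B ≥ 6) = 2/3.
Summing |A−B|·P(x,y) over outcomes with A + B ≥ 6 gives 41/30.
E[|A − B| | A + B ≥ 6] = (41/30) / (2/3) = 41/20.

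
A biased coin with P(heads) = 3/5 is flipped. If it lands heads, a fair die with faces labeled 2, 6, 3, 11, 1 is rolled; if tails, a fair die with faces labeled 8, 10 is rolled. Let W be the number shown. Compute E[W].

159/25

E[W | heads] = (2+6+3+11+1)/5 = 23/5.
E[W | tails] = (8+10)/2 = 9.
By the law of total expectation,
E[W] = (3/5)·(23/5) + (2/5)·(9) = 159/25.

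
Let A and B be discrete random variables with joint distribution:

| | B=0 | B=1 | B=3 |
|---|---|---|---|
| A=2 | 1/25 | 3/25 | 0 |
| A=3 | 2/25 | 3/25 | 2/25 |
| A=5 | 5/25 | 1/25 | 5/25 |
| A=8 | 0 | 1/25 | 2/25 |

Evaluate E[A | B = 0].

P(B = 0) = 8/25.
Σ A·P over the event = 2·(1/25) + 3·(2/25) + 5·(5/25) = 33/25.
E[A | B = 0] = (33/25) / (8/25) = 33/8.

33/8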